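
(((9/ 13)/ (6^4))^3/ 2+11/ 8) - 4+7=57401809921/ 13120413696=4.38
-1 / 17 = -0.06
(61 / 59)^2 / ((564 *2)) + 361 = 1417494769 / 3926568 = 361.00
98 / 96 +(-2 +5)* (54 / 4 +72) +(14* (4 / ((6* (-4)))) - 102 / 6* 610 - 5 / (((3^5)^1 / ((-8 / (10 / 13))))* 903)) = -10114.81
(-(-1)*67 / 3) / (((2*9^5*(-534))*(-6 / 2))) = 67 / 567578988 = 0.00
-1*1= -1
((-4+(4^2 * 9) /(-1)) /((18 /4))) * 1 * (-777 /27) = 76664 /81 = 946.47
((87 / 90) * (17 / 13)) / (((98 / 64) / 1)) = 7888 / 9555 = 0.83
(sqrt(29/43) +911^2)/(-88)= -829921/88 - sqrt(1247)/3784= -9430.93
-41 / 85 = -0.48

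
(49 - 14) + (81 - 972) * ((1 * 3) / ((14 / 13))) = -34259 / 14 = -2447.07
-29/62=-0.47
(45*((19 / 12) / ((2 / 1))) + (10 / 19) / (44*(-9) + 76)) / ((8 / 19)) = 21659 / 256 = 84.61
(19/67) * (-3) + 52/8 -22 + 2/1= -1923/134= -14.35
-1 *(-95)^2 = -9025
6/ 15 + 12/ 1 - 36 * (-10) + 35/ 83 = 154721/ 415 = 372.82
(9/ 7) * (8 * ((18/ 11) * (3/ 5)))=3888/ 385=10.10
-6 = -6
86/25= 3.44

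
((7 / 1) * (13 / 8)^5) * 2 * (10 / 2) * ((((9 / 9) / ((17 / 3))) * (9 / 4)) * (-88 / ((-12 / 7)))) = 9005711715 / 557056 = 16166.62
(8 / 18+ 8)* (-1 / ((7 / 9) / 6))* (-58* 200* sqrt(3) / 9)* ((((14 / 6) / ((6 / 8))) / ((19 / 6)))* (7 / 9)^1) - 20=-20+ 5196800* sqrt(3) / 81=111104.96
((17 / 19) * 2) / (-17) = -0.11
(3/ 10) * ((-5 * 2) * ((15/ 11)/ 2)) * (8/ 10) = -18/ 11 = -1.64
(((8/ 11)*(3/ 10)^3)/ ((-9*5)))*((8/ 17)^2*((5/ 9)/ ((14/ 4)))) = -0.00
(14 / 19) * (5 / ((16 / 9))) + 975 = 148515 / 152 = 977.07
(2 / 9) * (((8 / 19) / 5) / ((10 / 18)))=16 / 475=0.03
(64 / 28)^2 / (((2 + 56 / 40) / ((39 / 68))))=12480 / 14161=0.88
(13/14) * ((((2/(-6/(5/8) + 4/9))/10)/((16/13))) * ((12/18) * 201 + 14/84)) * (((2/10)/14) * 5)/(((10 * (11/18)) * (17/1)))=-104949/69031424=-0.00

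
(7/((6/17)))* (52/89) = 3094/267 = 11.59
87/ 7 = 12.43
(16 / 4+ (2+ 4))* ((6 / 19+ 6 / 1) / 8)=150 / 19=7.89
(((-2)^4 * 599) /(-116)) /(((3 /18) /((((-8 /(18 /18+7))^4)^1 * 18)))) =-258768 /29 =-8923.03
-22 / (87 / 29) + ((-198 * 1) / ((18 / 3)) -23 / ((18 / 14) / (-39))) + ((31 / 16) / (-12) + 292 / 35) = 1490753 / 2240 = 665.51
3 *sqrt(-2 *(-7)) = 3 *sqrt(14) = 11.22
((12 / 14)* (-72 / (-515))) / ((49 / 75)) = 6480 / 35329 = 0.18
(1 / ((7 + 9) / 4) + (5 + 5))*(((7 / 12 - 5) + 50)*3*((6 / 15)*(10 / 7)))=22427 / 28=800.96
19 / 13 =1.46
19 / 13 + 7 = 110 / 13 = 8.46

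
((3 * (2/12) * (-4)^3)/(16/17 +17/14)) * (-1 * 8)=60928/513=118.77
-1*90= -90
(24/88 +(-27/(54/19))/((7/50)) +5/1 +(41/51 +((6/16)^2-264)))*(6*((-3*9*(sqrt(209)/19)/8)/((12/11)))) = 736581753*sqrt(209)/2315264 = 4599.32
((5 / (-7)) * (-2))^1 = 10 / 7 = 1.43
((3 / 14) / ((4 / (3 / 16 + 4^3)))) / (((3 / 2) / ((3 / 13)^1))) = 237 / 448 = 0.53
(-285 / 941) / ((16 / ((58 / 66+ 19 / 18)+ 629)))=-11867875 / 993696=-11.94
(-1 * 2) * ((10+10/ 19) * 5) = -105.26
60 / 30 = 2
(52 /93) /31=52 /2883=0.02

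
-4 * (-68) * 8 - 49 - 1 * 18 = 2109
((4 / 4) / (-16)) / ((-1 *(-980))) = -1 / 15680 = -0.00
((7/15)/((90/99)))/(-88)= -7/1200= -0.01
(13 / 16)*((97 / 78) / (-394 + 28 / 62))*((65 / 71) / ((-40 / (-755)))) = -5902741 / 133048320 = -0.04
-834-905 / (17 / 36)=-2750.47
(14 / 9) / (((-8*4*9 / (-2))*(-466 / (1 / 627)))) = -0.00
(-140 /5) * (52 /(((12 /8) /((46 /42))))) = -1063.11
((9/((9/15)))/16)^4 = 0.77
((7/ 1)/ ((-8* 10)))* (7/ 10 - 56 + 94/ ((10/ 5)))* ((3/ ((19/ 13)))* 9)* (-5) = -203931/ 3040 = -67.08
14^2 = 196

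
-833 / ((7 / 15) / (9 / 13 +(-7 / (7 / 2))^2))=-108885 / 13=-8375.77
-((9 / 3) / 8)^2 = -9 / 64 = -0.14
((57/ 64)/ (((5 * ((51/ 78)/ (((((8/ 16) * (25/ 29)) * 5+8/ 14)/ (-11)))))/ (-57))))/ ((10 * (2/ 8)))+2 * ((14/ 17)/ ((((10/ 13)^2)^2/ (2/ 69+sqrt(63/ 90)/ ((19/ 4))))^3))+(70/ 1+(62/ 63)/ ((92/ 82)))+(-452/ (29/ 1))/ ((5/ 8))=3917829292281527441 * sqrt(70)/ 144569500781250000000+33470848877532340155540437/ 703415841217031250000000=47.81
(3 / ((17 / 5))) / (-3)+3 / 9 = 2 / 51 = 0.04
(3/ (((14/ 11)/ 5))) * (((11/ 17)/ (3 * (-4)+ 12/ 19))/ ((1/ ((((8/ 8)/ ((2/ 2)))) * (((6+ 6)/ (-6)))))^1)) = 11495/ 8568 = 1.34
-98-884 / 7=-1570 / 7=-224.29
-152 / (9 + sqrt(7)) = -684 / 37 + 76 *sqrt(7) / 37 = -13.05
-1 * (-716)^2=-512656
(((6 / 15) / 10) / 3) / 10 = 0.00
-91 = -91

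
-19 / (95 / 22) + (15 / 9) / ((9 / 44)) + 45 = 6581 / 135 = 48.75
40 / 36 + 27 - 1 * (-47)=676 / 9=75.11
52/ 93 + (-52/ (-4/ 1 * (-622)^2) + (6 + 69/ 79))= 21126670099/ 2842436748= 7.43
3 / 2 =1.50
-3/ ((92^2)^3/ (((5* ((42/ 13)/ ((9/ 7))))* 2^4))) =-245/ 246331719296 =-0.00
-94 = -94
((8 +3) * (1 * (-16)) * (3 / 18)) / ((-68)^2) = -11 / 1734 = -0.01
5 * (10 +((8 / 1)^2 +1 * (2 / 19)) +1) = 7135 / 19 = 375.53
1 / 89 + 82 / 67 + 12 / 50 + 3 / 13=1.71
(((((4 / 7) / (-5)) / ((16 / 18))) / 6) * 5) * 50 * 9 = -675 / 14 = -48.21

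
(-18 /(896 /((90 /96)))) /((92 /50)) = -0.01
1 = 1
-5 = -5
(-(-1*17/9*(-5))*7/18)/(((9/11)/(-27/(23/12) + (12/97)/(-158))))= 2708484625/42828507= 63.24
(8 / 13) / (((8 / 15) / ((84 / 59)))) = 1260 / 767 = 1.64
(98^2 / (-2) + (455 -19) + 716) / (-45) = 730 / 9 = 81.11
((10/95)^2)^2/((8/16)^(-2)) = 4/130321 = 0.00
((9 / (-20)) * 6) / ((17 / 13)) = -351 / 170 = -2.06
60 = 60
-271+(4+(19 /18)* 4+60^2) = 30035 /9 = 3337.22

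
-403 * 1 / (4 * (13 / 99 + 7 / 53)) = -382.51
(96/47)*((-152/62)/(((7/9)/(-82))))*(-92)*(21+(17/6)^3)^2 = -25595108465872/275373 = -92947051.69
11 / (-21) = -11 / 21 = -0.52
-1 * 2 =-2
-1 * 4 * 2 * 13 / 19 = -104 / 19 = -5.47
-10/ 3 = -3.33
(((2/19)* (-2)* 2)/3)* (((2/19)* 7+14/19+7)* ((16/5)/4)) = -5152/5415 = -0.95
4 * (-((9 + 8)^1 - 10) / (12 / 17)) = -119 / 3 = -39.67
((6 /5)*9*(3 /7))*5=162 /7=23.14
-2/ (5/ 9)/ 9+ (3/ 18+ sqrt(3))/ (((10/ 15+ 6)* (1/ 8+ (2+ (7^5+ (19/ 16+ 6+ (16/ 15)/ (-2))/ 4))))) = -32276594/ 80691785+ 144* sqrt(3)/ 16138357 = -0.40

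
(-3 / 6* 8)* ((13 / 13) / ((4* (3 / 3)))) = -1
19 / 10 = 1.90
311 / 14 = 22.21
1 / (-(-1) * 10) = 1 / 10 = 0.10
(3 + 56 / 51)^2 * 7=305767 / 2601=117.56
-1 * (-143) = 143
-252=-252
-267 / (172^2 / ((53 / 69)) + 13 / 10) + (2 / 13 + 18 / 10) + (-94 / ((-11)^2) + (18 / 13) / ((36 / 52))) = 508962871413 / 160553349385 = 3.17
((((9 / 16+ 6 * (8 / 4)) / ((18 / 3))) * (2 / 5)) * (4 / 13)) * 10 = 67 / 26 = 2.58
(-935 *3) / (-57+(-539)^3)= 165 / 9211228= 0.00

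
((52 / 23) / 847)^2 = 2704 / 379509361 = 0.00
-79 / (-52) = 79 / 52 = 1.52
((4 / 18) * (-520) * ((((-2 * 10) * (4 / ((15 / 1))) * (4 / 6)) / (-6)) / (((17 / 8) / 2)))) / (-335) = 53248 / 276777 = 0.19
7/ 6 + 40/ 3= 14.50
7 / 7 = 1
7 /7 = 1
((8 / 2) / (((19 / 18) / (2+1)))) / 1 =216 / 19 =11.37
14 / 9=1.56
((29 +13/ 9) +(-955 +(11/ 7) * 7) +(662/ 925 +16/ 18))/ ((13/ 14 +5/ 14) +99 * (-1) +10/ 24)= 70858592/ 7560025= 9.37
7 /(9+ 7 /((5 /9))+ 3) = 35 /123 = 0.28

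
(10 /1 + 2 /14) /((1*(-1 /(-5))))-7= 306 /7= 43.71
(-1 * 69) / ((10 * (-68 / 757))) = 52233 / 680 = 76.81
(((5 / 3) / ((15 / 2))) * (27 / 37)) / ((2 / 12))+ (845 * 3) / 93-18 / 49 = 1566023 / 56203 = 27.86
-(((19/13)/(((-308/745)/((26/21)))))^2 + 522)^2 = -32033728344578307649/109385577067536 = -292851.48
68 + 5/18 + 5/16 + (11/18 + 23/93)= 310019/4464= 69.45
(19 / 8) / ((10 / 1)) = 19 / 80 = 0.24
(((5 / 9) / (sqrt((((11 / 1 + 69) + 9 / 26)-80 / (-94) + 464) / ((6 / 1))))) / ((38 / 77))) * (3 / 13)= 385 * sqrt(135689047) / 164559057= 0.03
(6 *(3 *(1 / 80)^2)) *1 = 9 / 3200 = 0.00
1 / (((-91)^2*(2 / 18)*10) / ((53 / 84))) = 159 / 2318680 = 0.00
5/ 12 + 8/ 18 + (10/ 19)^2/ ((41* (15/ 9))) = 460991/ 532836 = 0.87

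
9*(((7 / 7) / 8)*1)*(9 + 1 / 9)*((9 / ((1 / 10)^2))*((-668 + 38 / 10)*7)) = -42890715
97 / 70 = 1.39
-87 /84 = -29 /28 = -1.04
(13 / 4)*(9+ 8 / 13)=31.25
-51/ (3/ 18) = -306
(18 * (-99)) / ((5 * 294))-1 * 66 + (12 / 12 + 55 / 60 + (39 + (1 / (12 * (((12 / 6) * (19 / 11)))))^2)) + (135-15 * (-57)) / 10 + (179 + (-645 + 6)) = -19730480227 / 50944320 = -387.29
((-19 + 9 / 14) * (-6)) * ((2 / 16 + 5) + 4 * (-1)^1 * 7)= -141093 / 56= -2519.52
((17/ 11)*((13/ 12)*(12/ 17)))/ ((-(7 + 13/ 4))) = -52/ 451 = -0.12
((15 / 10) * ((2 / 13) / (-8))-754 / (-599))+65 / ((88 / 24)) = 12990529 / 685256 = 18.96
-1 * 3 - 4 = -7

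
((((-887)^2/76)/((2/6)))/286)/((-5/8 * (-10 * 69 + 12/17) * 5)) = 13375073/265315050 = 0.05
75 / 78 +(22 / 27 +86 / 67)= 143921 / 47034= 3.06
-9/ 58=-0.16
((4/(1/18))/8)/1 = 9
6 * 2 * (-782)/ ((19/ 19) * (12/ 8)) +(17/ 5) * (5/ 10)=-62543/ 10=-6254.30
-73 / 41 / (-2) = 73 / 82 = 0.89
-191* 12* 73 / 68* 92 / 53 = -3848268 / 901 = -4271.11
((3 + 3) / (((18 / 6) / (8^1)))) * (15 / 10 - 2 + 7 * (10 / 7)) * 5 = 760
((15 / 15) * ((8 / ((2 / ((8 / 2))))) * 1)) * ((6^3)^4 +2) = 34828517408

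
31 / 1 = 31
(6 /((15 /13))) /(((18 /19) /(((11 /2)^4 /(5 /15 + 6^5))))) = 3616327 /5598960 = 0.65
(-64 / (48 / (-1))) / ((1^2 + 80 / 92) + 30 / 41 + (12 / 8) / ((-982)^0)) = 7544 / 23205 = 0.33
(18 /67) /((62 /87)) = 783 /2077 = 0.38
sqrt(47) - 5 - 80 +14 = -71 +sqrt(47) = -64.14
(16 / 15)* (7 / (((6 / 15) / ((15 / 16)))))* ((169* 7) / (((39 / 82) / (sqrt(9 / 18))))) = 130585* sqrt(2) / 6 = 30779.18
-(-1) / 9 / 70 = 1 / 630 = 0.00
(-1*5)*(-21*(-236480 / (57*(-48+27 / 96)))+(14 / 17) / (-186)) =9128.95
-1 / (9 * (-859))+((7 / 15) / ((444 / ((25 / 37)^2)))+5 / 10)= 261383641 / 522131124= 0.50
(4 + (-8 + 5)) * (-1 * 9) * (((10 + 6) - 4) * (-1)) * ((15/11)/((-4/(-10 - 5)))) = 6075/11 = 552.27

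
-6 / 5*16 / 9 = -32 / 15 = -2.13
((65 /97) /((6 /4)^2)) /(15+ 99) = 130 /49761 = 0.00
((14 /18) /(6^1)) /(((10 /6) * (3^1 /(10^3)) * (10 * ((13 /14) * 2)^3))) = 24010 /59319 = 0.40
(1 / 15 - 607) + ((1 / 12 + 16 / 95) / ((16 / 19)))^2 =-606.84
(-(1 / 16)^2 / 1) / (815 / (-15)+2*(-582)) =3 / 935680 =0.00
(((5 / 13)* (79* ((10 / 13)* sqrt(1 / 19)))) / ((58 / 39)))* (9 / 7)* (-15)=-799875* sqrt(19) / 50141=-69.54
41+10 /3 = 133 /3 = 44.33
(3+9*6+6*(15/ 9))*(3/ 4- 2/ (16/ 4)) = 67/ 4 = 16.75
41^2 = 1681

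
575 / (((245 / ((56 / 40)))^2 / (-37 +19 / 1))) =-414 / 1225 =-0.34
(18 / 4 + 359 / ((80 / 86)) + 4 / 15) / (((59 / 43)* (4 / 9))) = 6047907 / 9440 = 640.67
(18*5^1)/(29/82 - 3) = -7380/217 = -34.01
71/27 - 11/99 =68/27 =2.52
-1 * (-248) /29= 248 /29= 8.55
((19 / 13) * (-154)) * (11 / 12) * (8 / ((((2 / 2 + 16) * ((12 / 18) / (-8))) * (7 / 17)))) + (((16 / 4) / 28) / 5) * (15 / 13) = 19807 / 7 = 2829.57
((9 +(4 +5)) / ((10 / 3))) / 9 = 3 / 5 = 0.60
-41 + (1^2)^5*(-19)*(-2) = -3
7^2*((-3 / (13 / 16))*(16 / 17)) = -37632 / 221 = -170.28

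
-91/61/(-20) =91/1220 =0.07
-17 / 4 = -4.25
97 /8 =12.12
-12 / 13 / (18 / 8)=-16 / 39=-0.41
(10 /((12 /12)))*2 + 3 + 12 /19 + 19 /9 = 4402 /171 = 25.74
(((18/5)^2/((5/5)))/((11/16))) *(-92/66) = -79488/3025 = -26.28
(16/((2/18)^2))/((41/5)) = 6480/41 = 158.05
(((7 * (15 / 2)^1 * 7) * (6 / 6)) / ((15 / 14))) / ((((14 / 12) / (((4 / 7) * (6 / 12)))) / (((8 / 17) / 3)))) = 224 / 17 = 13.18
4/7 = 0.57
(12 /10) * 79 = 474 /5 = 94.80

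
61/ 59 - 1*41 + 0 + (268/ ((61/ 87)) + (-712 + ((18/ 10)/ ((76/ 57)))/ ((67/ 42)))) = -889516307/ 2411330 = -368.89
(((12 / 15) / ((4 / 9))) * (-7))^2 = 3969 / 25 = 158.76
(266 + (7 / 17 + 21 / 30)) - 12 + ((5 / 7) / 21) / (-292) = 930785053 / 3648540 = 255.11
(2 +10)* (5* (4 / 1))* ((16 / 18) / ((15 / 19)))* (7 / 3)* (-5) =-85120 / 27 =-3152.59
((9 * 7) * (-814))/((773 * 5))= -51282/3865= -13.27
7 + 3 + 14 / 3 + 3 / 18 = 89 / 6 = 14.83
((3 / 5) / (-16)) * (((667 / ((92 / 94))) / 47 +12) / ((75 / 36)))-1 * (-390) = 389523 / 1000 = 389.52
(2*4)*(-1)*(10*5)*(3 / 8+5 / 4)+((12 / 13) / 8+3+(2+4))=-16663 / 26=-640.88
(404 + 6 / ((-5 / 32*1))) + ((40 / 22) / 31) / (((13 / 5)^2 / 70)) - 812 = -128452928 / 288145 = -445.79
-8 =-8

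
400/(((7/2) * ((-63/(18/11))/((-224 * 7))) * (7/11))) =51200/7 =7314.29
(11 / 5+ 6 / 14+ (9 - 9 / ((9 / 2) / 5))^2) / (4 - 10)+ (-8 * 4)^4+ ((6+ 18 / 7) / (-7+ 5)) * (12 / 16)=110100079 / 105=1048572.18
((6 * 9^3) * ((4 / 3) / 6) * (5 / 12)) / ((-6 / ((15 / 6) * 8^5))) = -5529600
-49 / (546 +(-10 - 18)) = -7 / 74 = -0.09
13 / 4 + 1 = 17 / 4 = 4.25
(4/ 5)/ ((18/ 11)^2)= 0.30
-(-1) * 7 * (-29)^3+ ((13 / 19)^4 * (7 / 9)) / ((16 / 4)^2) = -3203825860025 / 18766224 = -170722.99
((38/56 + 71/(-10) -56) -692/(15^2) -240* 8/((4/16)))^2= 59992723.53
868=868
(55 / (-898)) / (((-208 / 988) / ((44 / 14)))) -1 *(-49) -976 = -926.09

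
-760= -760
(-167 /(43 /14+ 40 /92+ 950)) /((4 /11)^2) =-3253327 /2456232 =-1.32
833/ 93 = 8.96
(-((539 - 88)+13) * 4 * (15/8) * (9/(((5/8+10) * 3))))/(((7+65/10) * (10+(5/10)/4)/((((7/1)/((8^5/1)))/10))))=-203/1321920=-0.00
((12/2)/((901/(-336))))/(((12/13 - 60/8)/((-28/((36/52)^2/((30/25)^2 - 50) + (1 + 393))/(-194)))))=16728414976/134227301664797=0.00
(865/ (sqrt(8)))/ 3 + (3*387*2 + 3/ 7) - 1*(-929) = 865*sqrt(2)/ 12 + 22760/ 7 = 3353.37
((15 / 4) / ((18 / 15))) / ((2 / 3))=75 / 16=4.69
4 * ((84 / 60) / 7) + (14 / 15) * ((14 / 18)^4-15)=-1265464 / 98415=-12.86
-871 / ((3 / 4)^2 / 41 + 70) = -43952 / 3533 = -12.44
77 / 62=1.24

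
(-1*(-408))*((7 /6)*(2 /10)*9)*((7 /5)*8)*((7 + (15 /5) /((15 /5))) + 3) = 2638944 /25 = 105557.76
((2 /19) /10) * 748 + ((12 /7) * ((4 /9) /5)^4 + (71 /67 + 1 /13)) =1426735373926 /158342900625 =9.01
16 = 16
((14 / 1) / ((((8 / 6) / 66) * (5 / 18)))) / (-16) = -6237 / 40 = -155.92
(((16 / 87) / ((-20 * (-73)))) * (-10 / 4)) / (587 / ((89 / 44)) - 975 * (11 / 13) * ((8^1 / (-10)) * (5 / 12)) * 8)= -0.00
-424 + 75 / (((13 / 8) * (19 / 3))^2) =-25824616 / 61009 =-423.29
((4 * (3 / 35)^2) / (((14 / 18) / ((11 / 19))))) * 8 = 28512 / 162925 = 0.18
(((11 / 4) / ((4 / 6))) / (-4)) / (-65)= 33 / 2080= 0.02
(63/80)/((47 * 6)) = 21/7520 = 0.00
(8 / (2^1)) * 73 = 292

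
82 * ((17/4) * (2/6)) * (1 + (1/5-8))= -11849/15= -789.93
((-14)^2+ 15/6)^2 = 157609/4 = 39402.25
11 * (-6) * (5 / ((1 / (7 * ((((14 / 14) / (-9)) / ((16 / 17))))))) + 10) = -9295 / 24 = -387.29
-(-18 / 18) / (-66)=-0.02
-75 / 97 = -0.77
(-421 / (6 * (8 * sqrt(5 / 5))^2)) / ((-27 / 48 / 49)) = 20629 / 216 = 95.50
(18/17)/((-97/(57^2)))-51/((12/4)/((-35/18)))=-71521/29682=-2.41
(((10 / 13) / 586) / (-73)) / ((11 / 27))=-135 / 3058627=-0.00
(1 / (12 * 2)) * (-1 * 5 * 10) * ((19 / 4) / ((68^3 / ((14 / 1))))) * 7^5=-7.41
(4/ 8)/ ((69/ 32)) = 0.23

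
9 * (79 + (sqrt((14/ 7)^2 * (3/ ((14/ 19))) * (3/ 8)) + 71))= 27 * sqrt(133)/ 14 + 1350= 1372.24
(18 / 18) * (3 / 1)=3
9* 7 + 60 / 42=451 / 7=64.43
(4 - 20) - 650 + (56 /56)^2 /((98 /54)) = -32607 /49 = -665.45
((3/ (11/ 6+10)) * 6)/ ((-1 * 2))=-0.76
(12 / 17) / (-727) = -12 / 12359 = -0.00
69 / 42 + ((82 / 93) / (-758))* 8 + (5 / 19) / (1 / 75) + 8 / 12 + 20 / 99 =6880730677 / 309398166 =22.24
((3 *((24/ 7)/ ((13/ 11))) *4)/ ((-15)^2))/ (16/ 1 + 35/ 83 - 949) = -7304/ 44023525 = -0.00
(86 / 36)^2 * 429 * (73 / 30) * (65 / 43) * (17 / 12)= 99201817 / 7776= 12757.44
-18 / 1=-18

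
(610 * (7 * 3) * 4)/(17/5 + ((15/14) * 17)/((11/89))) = 39454800/116093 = 339.86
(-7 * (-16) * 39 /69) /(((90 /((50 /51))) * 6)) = 3640 /31671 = 0.11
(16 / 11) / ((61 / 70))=1120 / 671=1.67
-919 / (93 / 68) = -671.96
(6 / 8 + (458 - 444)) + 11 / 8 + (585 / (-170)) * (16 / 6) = 945 / 136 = 6.95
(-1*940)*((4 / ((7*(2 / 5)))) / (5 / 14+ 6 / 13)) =-244400 / 149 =-1640.27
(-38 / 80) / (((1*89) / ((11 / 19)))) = -11 / 3560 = -0.00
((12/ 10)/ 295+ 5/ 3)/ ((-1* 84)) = -7393/ 371700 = -0.02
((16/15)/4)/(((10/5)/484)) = 968/15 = 64.53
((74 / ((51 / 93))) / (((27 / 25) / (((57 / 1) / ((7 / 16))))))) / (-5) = -3486880 / 1071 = -3255.72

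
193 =193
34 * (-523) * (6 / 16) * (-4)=26673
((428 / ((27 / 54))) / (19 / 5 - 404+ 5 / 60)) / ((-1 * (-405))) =-0.01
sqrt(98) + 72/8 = 9 + 7 * sqrt(2) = 18.90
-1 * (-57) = 57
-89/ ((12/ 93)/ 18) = -24831/ 2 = -12415.50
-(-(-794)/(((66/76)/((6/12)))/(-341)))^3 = 102283926539364296/27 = 3788293575532010.96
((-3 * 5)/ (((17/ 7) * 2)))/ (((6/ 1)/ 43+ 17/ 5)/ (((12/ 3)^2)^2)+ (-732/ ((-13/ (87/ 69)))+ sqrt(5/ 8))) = -336557858218691200/ 7737808547245762259+ 1184887954432000 * sqrt(10)/ 7737808547245762259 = -0.04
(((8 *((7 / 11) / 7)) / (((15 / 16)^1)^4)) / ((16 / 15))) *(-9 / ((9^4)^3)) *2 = -65536 / 1165021837984125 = -0.00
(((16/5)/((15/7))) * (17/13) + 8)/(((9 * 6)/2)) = 9704/26325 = 0.37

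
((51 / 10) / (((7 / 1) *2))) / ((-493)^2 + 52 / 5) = 17 / 11342772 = 0.00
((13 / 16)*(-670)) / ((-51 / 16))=8710 / 51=170.78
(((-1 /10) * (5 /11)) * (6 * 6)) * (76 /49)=-1368 /539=-2.54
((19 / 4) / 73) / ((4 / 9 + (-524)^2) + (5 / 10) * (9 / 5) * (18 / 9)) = 0.00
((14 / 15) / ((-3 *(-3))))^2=196 / 18225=0.01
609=609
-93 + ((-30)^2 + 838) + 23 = 1668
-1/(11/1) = -1/11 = -0.09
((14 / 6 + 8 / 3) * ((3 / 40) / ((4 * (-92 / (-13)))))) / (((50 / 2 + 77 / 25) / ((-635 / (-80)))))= 3175 / 847872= 0.00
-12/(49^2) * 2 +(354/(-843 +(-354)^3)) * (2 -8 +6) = -24/2401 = -0.01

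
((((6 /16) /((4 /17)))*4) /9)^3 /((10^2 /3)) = 4913 /460800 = 0.01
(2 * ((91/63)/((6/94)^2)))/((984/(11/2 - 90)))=-4853173/79704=-60.89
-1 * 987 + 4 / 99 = -97709 / 99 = -986.96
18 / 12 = 3 / 2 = 1.50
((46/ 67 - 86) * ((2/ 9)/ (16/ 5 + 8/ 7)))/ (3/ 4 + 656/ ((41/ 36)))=-200060/ 26431299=-0.01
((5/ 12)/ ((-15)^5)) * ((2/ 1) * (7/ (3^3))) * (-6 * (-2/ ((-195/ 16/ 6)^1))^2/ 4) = 7168/ 17325140625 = 0.00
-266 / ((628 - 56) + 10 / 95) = -2527 / 5435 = -0.46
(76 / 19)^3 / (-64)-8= -9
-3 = -3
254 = 254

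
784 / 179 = 4.38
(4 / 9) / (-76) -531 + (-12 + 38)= -86356 / 171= -505.01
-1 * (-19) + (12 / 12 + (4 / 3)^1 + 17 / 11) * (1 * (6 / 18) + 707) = 273497 / 99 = 2762.60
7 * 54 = 378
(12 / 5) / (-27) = -4 / 45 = -0.09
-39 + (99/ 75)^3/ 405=-9139294/ 234375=-38.99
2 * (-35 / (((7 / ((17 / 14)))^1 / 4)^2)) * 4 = -46240 / 343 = -134.81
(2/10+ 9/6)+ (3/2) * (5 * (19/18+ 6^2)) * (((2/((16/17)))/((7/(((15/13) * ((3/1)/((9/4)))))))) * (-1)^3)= -1398811/10920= -128.10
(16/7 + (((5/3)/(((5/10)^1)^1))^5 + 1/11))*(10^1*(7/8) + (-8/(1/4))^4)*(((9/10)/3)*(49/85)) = 4458441147587/59400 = 75057931.78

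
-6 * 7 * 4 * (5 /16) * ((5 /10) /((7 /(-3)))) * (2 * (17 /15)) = 51 /2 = 25.50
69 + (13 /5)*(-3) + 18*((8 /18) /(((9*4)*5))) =2756 /45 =61.24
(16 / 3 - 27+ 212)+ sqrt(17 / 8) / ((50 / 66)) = 33 * sqrt(34) / 100+ 571 / 3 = 192.26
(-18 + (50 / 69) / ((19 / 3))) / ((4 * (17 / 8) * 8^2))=-977 / 29716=-0.03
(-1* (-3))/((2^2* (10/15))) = 9/8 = 1.12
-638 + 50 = -588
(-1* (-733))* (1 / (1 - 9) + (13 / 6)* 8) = 12613.71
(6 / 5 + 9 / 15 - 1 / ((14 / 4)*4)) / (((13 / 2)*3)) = 121 / 1365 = 0.09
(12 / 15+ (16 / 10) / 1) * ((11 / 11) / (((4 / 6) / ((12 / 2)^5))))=139968 / 5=27993.60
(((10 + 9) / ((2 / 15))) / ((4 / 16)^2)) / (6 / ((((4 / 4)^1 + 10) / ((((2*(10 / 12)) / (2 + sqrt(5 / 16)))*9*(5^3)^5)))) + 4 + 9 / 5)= 6888427734375000000*sqrt(5) / 3017485142034521484381003899 + 55107421877360153400 / 3017485142034521484381003899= 0.00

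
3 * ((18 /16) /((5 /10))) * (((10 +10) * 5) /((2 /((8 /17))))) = 2700 /17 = 158.82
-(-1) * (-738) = -738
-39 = -39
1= 1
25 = 25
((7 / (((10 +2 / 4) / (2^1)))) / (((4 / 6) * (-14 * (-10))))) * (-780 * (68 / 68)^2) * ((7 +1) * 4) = -2496 / 7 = -356.57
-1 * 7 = -7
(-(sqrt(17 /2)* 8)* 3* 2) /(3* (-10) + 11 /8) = 192* sqrt(34) /229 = 4.89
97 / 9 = 10.78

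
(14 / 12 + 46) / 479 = 283 / 2874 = 0.10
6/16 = 3/8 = 0.38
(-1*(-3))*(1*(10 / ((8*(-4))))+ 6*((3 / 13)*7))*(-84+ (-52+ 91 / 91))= -790155 / 208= -3798.82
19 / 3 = 6.33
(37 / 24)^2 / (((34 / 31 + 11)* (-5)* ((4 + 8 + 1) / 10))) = -42439 / 1404000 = -0.03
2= 2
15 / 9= 1.67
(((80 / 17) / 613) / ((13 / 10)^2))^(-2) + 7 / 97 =48463.29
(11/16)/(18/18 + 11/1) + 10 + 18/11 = 24697/2112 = 11.69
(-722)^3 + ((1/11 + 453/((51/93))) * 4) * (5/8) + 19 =-70380248198/187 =-376364963.63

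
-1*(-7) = 7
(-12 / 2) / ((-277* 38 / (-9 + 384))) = 1125 / 5263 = 0.21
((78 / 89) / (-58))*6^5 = -303264 / 2581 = -117.50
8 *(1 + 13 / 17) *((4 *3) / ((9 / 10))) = 3200 / 17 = 188.24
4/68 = 0.06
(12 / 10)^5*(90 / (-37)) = -139968 / 23125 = -6.05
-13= -13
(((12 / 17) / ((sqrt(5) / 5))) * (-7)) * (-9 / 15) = 252 * sqrt(5) / 85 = 6.63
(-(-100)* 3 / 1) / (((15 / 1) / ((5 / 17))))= 100 / 17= 5.88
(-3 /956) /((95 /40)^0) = -3 /956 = -0.00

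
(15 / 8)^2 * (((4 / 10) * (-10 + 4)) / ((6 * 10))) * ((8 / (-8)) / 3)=0.05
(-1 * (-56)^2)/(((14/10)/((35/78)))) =-39200/39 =-1005.13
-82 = -82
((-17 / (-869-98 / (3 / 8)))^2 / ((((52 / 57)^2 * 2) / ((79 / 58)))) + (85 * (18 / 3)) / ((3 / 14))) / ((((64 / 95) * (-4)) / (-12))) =2446482462538509435 / 230834240638976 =10598.44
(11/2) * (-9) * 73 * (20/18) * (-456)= 1830840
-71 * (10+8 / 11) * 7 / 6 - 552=-47539 / 33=-1440.58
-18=-18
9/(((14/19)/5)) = 855/14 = 61.07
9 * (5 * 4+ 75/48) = 3105/16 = 194.06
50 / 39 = 1.28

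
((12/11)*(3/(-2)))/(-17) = 18/187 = 0.10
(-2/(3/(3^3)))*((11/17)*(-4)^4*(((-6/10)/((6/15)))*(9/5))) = 684288/85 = 8050.45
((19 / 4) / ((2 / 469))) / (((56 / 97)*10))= 123481 / 640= 192.94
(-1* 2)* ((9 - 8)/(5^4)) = -2/625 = -0.00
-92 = -92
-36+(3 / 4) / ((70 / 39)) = -9963 / 280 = -35.58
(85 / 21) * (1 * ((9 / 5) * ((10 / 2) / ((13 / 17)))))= 4335 / 91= 47.64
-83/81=-1.02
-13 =-13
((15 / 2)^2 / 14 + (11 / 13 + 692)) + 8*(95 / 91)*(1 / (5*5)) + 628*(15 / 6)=2267.20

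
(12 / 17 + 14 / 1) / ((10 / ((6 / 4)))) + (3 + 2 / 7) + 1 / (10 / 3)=3446 / 595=5.79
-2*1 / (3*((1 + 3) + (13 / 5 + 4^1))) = -0.06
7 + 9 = 16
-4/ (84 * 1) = -0.05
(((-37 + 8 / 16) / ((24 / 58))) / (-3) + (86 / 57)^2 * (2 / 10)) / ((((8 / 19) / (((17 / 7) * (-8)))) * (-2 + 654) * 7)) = -21988667 / 72841440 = -0.30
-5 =-5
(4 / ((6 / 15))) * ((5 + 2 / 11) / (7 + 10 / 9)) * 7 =44.72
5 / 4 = 1.25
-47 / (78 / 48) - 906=-12154 / 13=-934.92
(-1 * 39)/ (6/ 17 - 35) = 663/ 589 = 1.13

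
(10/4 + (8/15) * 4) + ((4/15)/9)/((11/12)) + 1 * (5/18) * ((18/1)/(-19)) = 82811/18810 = 4.40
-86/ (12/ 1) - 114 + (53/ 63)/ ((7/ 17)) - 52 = -150931/ 882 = -171.12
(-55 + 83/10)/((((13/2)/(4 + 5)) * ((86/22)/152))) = -7027416/2795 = -2514.28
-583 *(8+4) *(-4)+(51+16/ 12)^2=276505/ 9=30722.78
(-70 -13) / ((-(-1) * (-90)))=83 / 90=0.92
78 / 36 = 13 / 6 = 2.17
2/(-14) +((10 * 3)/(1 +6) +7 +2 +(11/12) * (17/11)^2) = 14167/924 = 15.33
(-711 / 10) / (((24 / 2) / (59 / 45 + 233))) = -104122 / 75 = -1388.29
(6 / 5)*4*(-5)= -24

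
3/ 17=0.18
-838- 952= -1790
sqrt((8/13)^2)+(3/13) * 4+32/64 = 53/26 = 2.04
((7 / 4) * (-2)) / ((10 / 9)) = -63 / 20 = -3.15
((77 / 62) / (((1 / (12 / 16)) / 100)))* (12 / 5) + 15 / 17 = 118275 / 527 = 224.43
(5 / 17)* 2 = 10 / 17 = 0.59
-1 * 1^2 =-1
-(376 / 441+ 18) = -8314 / 441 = -18.85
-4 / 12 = -1 / 3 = -0.33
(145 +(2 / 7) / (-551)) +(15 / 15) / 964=539133389 / 3718148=145.00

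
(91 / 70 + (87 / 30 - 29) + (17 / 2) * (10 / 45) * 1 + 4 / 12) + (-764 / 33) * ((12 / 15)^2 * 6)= -275912 / 2475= -111.48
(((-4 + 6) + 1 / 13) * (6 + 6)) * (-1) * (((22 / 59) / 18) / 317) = -396 / 243139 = -0.00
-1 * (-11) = 11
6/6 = 1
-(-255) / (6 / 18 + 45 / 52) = 2340 / 11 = 212.73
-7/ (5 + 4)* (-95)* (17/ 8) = 11305/ 72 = 157.01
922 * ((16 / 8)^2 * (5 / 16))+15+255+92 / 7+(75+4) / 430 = 2160919 / 1505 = 1435.83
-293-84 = -377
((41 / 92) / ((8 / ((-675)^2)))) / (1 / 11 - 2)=-68495625 / 5152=-13294.96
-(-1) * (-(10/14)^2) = -25/49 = -0.51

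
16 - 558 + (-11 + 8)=-545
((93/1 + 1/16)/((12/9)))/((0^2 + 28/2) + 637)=1489/13888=0.11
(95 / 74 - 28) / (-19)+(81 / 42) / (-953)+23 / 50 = 437103049 / 234485650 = 1.86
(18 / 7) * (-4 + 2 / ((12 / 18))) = -18 / 7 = -2.57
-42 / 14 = -3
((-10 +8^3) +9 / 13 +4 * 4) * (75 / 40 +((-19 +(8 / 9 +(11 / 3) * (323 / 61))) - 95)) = -2719296811 / 57096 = -47626.75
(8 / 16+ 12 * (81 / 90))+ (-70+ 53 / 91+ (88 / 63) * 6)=-135781 / 2730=-49.74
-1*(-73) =73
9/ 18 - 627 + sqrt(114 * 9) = -1253/ 2 + 3 * sqrt(114) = -594.47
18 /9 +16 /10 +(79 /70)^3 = 1727839 /343000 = 5.04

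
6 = 6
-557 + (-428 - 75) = -1060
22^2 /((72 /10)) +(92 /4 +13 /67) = 54521 /603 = 90.42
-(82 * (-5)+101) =309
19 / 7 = 2.71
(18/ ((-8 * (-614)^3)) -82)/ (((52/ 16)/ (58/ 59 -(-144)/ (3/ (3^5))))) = -26126731682987491/ 88770871124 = -294316.50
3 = 3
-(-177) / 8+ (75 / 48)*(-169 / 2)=-3517 / 32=-109.91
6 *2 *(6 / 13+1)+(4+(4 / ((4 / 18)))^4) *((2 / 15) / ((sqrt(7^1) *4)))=228 / 13+10498 *sqrt(7) / 21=1340.16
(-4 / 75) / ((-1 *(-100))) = -1 / 1875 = -0.00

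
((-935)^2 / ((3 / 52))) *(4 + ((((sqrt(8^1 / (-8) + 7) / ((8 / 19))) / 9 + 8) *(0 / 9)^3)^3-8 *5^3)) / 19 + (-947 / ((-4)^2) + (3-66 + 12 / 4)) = -241481962633 / 304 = -794348561.29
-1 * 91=-91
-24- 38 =-62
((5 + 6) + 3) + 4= 18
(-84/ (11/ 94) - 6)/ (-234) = 1327/ 429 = 3.09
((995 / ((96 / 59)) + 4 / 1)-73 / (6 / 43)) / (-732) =-985 / 7808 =-0.13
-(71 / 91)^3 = -357911 / 753571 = -0.47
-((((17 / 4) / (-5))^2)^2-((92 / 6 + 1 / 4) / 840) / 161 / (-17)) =-847164503 / 1622880000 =-0.52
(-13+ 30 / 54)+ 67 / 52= -5221 / 468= -11.16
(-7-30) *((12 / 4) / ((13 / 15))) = -1665 / 13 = -128.08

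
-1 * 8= -8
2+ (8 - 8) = 2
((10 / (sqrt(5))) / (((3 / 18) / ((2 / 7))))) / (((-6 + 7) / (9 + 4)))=312*sqrt(5) / 7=99.66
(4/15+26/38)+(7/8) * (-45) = -87607/2280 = -38.42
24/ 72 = 1/ 3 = 0.33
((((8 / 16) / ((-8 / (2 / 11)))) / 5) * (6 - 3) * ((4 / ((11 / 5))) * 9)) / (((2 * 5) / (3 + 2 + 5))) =-27 / 242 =-0.11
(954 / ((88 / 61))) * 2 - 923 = 8791 / 22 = 399.59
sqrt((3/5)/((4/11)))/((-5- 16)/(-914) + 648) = 0.00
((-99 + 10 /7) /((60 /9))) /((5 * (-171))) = 683 /39900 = 0.02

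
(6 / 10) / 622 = 3 / 3110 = 0.00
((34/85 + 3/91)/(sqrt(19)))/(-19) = -197* sqrt(19)/164255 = -0.01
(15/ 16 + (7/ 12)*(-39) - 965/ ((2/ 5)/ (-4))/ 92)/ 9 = 3397/ 368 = 9.23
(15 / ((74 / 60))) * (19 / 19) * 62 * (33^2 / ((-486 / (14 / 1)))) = -2625700 / 111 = -23654.95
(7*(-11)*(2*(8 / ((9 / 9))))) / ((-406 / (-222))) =-19536 / 29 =-673.66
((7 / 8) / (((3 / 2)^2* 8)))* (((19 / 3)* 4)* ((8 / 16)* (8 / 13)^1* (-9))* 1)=-133 / 39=-3.41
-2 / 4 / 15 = -1 / 30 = -0.03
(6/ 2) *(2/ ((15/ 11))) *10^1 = 44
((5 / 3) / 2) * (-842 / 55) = -421 / 33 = -12.76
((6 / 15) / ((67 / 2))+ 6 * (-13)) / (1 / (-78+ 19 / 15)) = 30071026 / 5025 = 5984.28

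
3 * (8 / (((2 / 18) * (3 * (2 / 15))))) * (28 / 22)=7560 / 11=687.27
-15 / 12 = -5 / 4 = -1.25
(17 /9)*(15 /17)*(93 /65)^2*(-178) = -513174 /845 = -607.31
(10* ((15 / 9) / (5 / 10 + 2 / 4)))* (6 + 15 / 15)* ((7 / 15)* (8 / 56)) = 70 / 9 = 7.78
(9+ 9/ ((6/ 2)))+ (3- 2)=13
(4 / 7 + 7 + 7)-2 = 12.57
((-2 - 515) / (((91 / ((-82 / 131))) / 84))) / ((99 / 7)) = 107912 / 5109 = 21.12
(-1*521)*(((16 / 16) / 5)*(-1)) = 521 / 5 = 104.20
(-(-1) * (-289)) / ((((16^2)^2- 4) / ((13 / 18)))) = -3757 / 1179576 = -0.00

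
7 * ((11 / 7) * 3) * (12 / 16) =99 / 4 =24.75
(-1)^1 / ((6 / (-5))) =5 / 6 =0.83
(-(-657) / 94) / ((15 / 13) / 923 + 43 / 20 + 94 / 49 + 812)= 3862838070 / 451020410791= 0.01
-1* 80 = -80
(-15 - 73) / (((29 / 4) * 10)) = -176 / 145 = -1.21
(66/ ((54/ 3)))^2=121/ 9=13.44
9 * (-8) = -72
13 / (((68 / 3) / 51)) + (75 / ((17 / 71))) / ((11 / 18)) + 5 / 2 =407149 / 748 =544.32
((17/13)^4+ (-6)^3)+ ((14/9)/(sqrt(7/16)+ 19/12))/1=-2705093333/12766767-28 * sqrt(7)/149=-212.38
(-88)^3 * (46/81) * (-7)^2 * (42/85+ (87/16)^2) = -1308266269772/2295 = -570050662.21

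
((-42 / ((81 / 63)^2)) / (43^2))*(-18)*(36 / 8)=2058 / 1849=1.11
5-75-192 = -262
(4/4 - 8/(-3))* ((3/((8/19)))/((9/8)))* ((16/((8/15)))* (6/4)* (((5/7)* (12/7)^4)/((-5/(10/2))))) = -6446.46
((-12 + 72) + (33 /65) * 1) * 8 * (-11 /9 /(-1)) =591.63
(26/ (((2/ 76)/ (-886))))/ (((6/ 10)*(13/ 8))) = -2693440/ 3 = -897813.33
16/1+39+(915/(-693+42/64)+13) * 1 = 98484/1477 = 66.68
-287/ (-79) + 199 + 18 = 17430/ 79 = 220.63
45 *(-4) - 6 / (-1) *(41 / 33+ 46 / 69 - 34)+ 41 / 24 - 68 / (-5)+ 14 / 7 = -468913 / 1320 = -355.24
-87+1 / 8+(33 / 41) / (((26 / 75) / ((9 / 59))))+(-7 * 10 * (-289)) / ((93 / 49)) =247355450975 / 23396568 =10572.30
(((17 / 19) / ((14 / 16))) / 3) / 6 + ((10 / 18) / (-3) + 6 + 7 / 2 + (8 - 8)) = 67307 / 7182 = 9.37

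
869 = 869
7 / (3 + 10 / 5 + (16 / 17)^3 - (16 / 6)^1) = 103173 / 46679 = 2.21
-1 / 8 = -0.12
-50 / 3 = -16.67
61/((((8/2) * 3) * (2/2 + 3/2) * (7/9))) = 183/70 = 2.61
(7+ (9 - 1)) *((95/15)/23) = 95/23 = 4.13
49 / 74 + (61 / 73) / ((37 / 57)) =10531 / 5402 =1.95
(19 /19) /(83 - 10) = 1 /73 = 0.01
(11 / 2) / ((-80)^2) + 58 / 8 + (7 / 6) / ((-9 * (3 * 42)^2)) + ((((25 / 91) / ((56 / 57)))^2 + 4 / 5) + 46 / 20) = 118462842274073 / 11358935078400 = 10.43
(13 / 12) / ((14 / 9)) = 39 / 56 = 0.70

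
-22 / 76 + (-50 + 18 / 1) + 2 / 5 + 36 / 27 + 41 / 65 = -221747 / 7410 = -29.93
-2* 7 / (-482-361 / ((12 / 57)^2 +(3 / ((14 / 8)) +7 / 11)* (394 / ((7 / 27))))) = 9731486548 / 335111422743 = 0.03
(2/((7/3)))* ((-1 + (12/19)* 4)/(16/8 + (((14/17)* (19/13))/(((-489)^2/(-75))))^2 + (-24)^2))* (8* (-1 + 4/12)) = -143977774068148176/11926882981081769183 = -0.01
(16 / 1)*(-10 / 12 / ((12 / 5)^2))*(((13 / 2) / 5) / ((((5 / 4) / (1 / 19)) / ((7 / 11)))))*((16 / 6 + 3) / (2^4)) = -0.03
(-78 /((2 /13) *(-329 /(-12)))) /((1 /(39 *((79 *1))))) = -56975.09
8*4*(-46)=-1472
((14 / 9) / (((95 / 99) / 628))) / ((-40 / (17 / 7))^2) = 499103 / 133000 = 3.75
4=4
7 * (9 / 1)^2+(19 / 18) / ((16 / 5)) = 163391 / 288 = 567.33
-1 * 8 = -8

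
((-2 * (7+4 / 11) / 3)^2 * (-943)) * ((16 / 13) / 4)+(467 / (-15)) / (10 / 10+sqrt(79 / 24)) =-274444552 / 39325 -934 * sqrt(474) / 825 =-7003.53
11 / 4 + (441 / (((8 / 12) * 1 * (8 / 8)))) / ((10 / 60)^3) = 571547 / 4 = 142886.75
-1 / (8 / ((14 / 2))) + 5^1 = 33 / 8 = 4.12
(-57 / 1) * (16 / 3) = -304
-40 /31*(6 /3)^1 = -80 /31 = -2.58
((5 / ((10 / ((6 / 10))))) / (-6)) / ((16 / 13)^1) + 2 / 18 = 203 / 2880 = 0.07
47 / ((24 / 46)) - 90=1 / 12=0.08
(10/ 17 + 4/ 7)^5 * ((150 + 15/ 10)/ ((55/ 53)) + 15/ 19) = 7676791375425264/ 24937395745955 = 307.84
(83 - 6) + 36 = 113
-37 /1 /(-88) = 37 /88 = 0.42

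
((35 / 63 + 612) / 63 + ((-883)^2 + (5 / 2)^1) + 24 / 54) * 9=884181691 / 126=7017315.01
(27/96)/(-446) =-9/14272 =-0.00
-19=-19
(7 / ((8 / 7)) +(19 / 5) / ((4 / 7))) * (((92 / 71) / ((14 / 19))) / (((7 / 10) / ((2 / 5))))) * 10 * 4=255208 / 497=513.50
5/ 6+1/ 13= 0.91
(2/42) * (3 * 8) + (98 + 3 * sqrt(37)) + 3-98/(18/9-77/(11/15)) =3 * sqrt(37) + 74331/721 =121.34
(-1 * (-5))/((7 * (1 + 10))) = 5/77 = 0.06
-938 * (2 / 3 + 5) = -15946 / 3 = -5315.33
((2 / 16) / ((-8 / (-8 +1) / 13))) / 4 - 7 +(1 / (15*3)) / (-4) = -76609 / 11520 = -6.65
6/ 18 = 1/ 3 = 0.33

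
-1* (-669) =669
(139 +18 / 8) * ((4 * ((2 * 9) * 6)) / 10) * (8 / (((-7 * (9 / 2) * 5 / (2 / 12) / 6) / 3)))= -32544 / 35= -929.83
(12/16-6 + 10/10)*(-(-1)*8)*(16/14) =-272/7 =-38.86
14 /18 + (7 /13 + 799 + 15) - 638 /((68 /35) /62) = -38873791 /1989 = -19544.39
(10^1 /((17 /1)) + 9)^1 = 163 /17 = 9.59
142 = 142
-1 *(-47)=47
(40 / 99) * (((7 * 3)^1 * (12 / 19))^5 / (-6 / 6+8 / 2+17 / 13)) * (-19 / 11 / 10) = -104851708416 / 15768841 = -6649.30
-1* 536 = -536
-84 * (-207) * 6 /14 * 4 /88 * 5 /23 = 810 /11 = 73.64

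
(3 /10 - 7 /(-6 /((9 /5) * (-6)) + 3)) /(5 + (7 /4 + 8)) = -267 /2360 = -0.11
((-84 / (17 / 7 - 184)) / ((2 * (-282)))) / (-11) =49 / 657107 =0.00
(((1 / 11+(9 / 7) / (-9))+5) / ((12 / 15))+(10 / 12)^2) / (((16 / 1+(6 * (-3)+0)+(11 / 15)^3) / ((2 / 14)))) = -0.61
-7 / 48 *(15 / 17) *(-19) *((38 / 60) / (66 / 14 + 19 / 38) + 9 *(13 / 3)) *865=2464148855 / 29784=82733.98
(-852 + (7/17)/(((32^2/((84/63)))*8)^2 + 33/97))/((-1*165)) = 53035011623021/10270864927125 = 5.16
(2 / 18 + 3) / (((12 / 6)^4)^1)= 7 / 36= 0.19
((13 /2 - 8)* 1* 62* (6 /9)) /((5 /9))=-111.60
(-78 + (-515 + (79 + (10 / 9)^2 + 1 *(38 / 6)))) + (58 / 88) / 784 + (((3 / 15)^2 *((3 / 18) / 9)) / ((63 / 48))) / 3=-106129315601 / 209563200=-506.43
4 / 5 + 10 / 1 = 54 / 5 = 10.80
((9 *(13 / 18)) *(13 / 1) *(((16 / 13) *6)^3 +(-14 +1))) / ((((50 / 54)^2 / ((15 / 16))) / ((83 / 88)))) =6216549687 / 183040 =33962.79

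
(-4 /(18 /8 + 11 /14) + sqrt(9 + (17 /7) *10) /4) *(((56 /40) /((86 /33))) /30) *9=-19404 /91375 + 99 *sqrt(1631) /17200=0.02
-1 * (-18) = 18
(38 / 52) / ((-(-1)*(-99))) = -19 / 2574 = -0.01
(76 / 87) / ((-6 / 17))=-646 / 261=-2.48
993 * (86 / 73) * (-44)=-3757512 / 73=-51472.77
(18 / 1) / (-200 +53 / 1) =-6 / 49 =-0.12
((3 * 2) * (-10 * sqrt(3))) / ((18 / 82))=-820 * sqrt(3) / 3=-473.43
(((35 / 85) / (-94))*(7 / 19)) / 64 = -49 / 1943168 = -0.00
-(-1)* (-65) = -65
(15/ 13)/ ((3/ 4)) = 20/ 13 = 1.54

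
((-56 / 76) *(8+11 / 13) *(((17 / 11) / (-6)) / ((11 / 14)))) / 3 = 191590 / 268983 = 0.71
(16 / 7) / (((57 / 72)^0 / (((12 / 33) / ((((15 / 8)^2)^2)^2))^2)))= 72057594037927936 / 5563441877288818359375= 0.00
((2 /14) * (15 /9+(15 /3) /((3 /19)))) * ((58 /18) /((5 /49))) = 4060 /27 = 150.37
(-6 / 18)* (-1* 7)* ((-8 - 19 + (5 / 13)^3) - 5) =-163751 / 2197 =-74.53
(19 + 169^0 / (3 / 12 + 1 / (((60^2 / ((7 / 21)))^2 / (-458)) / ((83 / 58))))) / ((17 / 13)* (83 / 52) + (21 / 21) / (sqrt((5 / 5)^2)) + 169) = 13147766594092 / 98371935736683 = 0.13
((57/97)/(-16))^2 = 3249/2408704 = 0.00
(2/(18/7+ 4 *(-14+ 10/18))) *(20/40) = -63/3226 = -0.02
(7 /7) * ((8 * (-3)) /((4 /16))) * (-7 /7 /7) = 96 /7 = 13.71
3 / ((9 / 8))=8 / 3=2.67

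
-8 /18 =-4 /9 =-0.44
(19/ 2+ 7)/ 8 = 2.06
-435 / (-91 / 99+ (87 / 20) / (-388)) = 467.54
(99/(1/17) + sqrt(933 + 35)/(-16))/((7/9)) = 15147/7-99 * sqrt(2)/56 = 2161.36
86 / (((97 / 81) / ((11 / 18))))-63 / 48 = 66075 / 1552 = 42.57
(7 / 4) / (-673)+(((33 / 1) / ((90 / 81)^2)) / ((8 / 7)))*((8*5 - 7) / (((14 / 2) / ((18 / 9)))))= 59363957 / 269200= 220.52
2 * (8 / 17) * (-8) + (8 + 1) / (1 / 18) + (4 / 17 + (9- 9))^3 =758978 / 4913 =154.48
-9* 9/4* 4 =-81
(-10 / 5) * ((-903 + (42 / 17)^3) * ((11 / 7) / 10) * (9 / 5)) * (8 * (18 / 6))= 1480706568 / 122825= 12055.42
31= 31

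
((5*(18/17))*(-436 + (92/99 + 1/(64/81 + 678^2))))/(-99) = 8018814988385/344660853042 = 23.27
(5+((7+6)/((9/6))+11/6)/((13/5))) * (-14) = -1645/13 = -126.54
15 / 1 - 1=14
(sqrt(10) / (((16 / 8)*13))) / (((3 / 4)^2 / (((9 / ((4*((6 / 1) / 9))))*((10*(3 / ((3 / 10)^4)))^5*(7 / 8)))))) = 8750000000000000000000000*sqrt(10) / 62178597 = 445007299319946366.03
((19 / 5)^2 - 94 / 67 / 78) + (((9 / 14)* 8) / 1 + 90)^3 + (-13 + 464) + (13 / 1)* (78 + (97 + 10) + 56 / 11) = 212996804641814 / 246471225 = 864185.28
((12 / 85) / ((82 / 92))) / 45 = 184 / 52275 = 0.00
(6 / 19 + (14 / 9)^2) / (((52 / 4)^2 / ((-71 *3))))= -298910 / 86697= -3.45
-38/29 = -1.31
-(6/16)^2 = -9/64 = -0.14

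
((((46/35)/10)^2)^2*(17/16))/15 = 4757297/225093750000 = 0.00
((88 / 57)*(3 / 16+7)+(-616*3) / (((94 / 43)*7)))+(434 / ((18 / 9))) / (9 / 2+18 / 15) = -20191 / 282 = -71.60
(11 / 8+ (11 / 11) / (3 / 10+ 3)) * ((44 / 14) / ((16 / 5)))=2215 / 1344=1.65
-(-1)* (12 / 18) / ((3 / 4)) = 8 / 9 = 0.89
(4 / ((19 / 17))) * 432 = 29376 / 19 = 1546.11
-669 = -669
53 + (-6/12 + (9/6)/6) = 211/4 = 52.75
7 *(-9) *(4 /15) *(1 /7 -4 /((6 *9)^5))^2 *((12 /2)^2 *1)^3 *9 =-52708123387920004 /366112362105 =-143967.07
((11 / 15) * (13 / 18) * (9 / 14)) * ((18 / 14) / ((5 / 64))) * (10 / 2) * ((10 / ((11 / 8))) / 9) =3328 / 147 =22.64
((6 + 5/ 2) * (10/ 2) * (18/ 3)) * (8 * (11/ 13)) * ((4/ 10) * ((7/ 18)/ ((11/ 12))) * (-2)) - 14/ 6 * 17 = -24395/ 39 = -625.51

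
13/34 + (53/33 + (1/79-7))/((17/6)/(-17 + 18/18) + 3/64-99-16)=280247289/653114330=0.43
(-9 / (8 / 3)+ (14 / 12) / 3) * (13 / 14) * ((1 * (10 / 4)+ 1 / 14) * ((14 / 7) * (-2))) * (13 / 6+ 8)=170495 / 588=289.96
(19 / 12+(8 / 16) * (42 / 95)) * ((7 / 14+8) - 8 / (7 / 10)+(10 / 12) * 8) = 322949 / 47880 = 6.74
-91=-91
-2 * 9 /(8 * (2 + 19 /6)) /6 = -9 /124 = -0.07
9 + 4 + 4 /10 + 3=82 /5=16.40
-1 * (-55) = 55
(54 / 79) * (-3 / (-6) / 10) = 27 / 790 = 0.03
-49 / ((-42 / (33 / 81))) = 77 / 162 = 0.48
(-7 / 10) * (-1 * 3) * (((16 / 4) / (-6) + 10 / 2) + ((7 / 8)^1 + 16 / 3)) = 1771 / 80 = 22.14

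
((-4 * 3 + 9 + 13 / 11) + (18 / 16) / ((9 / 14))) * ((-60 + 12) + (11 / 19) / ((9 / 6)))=1357 / 418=3.25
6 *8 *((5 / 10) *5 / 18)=20 / 3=6.67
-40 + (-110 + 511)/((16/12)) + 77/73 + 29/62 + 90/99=26205521/99572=263.18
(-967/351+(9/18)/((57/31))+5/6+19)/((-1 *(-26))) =115709/173394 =0.67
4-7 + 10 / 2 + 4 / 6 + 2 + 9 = 41 / 3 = 13.67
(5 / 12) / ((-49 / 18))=-15 / 98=-0.15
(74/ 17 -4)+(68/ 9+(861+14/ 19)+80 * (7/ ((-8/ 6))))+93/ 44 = 57783587/ 127908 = 451.76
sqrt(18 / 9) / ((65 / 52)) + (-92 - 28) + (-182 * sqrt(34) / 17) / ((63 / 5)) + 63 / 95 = -11337 / 95 - 130 * sqrt(34) / 153 + 4 * sqrt(2) / 5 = -123.16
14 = 14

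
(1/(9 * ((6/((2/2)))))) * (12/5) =2/45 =0.04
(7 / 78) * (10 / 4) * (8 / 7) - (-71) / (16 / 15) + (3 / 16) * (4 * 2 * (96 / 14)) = 336793 / 4368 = 77.10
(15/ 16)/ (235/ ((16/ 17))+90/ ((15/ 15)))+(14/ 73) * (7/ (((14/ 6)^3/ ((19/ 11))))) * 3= 3362649/ 6110027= 0.55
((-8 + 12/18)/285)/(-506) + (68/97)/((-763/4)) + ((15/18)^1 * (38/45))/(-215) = -0.01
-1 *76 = -76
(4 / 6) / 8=1 / 12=0.08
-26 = -26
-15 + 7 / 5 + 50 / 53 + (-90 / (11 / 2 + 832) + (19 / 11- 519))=-103518836 / 195305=-530.04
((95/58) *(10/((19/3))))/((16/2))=75/232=0.32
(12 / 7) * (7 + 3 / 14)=12.37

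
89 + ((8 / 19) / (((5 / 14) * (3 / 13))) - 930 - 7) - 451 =-368759 / 285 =-1293.89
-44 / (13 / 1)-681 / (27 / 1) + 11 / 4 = -12101 / 468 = -25.86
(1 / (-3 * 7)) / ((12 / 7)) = -1 / 36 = -0.03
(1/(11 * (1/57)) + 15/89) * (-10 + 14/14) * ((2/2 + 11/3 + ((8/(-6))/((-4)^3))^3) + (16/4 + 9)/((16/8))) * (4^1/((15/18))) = -646864191/250624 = -2581.01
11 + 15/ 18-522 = -3061/ 6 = -510.17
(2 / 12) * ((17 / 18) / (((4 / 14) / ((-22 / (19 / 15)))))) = -6545 / 684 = -9.57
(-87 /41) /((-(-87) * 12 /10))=-5 /246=-0.02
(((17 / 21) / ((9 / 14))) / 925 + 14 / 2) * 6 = 349718 / 8325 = 42.01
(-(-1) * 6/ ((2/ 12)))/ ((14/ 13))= 33.43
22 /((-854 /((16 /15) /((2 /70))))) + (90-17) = 13183 /183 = 72.04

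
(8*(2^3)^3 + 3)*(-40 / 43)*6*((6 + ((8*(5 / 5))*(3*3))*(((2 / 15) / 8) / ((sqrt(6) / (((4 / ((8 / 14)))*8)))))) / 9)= -3672704*sqrt(6) / 129 - 655840 / 43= -84990.47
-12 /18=-2 /3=-0.67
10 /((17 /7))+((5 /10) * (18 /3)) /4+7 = 807 /68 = 11.87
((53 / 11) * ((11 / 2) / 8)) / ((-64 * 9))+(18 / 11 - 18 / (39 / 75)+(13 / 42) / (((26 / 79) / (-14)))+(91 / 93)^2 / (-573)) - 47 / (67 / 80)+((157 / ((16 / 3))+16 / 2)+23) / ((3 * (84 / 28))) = -4646167783379597 / 48621831717888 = -95.56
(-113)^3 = -1442897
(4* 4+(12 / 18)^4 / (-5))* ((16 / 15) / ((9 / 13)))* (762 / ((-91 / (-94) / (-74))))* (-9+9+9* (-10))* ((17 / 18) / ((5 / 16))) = 49703105462272 / 127575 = 389599102.19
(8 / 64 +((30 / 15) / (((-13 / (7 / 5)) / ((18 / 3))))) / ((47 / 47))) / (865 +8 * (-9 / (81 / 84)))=-1821 / 1232920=-0.00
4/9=0.44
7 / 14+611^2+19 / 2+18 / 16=2986657 / 8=373332.12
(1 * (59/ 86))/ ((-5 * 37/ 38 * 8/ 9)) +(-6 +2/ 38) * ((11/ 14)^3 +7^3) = -423656906279/ 207370940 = -2042.99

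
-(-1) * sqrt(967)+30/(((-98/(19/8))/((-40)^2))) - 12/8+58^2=sqrt(967)+215525/98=2230.33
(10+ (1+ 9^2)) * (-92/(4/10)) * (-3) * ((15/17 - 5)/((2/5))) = -11109000/17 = -653470.59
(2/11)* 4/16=1/22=0.05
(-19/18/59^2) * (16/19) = -8/31329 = -0.00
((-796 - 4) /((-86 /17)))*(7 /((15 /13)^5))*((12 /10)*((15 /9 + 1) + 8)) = 45244279808 /6530625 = 6928.02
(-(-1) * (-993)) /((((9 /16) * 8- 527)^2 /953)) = -3785316 /1092025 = -3.47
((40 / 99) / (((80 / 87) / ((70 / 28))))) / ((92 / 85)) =12325 / 12144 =1.01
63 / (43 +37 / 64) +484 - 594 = -302758 / 2789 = -108.55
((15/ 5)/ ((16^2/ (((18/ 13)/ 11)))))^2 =0.00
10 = 10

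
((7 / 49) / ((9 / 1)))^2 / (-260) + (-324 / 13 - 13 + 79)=42388919 / 1031940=41.08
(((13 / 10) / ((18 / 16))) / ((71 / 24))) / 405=0.00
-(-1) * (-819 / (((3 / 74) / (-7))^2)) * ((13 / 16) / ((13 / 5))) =-7630463.75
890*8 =7120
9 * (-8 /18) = -4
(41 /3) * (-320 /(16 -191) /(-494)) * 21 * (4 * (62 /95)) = -325376 /117325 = -2.77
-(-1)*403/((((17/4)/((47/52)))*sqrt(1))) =1457/17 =85.71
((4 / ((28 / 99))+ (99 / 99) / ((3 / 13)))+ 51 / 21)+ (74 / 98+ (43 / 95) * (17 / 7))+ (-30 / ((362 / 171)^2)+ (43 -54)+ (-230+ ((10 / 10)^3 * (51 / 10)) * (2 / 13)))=-2666312362853 / 11895191490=-224.15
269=269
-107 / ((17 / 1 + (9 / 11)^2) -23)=12947 / 645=20.07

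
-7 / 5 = -1.40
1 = 1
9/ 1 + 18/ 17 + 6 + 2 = 18.06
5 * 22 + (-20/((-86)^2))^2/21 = 110.00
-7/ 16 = -0.44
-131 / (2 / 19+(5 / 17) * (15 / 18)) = -253878 / 679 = -373.90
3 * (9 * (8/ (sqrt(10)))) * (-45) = -972 * sqrt(10) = -3073.73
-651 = -651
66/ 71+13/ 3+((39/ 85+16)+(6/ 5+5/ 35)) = 2923091/ 126735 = 23.06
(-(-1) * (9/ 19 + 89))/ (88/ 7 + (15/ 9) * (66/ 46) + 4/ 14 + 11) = 136850/ 40147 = 3.41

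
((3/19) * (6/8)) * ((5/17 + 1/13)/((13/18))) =3321/54587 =0.06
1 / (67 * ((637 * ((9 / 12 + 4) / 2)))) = 0.00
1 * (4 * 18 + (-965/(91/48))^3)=-99381469710888/753571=-131880698.32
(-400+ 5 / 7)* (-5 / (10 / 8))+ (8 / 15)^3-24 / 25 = 37713404 / 23625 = 1596.33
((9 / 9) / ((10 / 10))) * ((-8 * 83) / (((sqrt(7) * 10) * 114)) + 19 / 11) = 19 / 11- 166 * sqrt(7) / 1995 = 1.51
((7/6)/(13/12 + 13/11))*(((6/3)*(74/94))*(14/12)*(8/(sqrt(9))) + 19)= 1556786/126477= 12.31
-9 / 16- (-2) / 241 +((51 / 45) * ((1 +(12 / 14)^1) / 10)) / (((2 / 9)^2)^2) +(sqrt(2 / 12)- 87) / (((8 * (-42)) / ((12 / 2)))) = 117830557 / 1349600- sqrt(6) / 336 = 87.30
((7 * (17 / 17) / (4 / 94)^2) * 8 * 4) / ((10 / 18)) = 1113336 / 5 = 222667.20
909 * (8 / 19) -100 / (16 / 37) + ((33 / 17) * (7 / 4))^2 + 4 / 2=14498599 / 87856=165.03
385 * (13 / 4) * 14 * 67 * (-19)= -44599555 / 2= -22299777.50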